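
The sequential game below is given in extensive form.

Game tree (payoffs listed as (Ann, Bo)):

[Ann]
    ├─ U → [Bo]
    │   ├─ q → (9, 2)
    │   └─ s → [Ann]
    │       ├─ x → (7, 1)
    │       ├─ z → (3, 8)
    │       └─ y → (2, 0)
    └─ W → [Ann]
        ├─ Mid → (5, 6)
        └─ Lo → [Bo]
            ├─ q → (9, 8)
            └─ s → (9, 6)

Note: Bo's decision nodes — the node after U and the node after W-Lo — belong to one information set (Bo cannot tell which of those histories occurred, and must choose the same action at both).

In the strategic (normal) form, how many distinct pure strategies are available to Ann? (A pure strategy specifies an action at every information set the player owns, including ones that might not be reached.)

12

Ann owns the root with actions {U, W} — two choices.
Ann owns the node after W with actions {Mid, Lo} — two choices.
Ann owns the node after U-s with actions {x, z, y} — three choices.
A pure strategy fixes one action at each information set independently, so the count is the product 2 × 2 × 3 = 12.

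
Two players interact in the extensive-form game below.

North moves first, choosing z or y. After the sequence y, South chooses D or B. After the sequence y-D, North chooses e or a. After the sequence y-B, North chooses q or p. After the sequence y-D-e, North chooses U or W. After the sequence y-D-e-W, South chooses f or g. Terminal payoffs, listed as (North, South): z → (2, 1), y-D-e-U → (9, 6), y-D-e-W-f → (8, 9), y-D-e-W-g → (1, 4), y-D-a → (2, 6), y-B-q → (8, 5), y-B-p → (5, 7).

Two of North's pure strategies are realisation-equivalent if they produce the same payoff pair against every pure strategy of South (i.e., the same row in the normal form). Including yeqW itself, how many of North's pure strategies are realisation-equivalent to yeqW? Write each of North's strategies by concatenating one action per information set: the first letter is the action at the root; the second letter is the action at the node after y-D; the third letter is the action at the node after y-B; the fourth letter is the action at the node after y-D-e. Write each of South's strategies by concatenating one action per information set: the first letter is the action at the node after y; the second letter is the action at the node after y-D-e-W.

1

Row for yeqW (columns Df, Dg, Bf, Bg): (8,9) (1,4) (8,5) (8,5).
Every one of North's information sets is on the play path for some reply by South when North follows yeqW.
Changing the action at any of them therefore changes at least one column, so only yeqW itself gives this row.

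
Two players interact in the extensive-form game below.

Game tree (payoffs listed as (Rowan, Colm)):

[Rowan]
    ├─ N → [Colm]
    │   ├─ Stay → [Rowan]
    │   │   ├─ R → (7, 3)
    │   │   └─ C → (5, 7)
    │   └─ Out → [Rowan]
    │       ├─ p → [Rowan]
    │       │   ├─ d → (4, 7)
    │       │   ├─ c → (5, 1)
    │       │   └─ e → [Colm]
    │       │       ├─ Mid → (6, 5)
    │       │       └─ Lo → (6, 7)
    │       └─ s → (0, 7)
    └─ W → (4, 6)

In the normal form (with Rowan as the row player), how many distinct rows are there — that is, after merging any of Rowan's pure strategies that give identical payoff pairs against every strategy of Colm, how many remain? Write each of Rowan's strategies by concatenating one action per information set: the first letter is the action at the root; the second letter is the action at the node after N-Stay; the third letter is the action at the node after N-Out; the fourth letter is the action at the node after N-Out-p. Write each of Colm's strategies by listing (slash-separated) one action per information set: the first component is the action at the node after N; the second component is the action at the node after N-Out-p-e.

9

Rowan has 24 pure strategies: NRpd, NRpc, NRpe, NRsd, NRsc, NRse, NCpd, NCpc, NCpe, NCsd, NCsc, NCse, WRpd, WRpc, WRpe, WRsd, WRsc, WRse, WCpd, WCpc, WCpe, WCsd, WCsc, WCse. Columns: Stay/Mid, Stay/Lo, Out/Mid, Out/Lo.
{NRpd} → row (7,3) (7,3) (4,7) (4,7)
{NRpc} → row (7,3) (7,3) (5,1) (5,1)
{NRpe} → row (7,3) (7,3) (6,5) (6,7)
{NRsd, NRsc, NRse} → row (7,3) (7,3) (0,7) (0,7)
{NCpd} → row (5,7) (5,7) (4,7) (4,7)
{NCpc} → row (5,7) (5,7) (5,1) (5,1)
{NCpe} → row (5,7) (5,7) (6,5) (6,7)
{NCsd, NCsc, NCse} → row (5,7) (5,7) (0,7) (0,7)
{WRpd, WRpc, WRpe, WRsd, WRsc, WRse, WCpd, WCpc, WCpe, WCsd, WCsc, WCse} → row (4,6) (4,6) (4,6) (4,6)
That's 9 distinct rows out of 24 strategies.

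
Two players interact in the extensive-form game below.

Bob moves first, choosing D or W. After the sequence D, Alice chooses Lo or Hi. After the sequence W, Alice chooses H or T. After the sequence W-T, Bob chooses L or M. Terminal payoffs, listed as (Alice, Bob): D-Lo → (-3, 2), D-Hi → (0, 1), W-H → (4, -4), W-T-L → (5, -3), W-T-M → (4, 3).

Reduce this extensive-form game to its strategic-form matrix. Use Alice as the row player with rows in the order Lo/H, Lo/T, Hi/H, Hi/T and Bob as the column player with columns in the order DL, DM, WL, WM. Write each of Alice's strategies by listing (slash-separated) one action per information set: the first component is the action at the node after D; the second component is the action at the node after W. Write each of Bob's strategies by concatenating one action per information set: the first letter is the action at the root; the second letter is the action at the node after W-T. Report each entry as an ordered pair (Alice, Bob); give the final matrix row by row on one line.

Lo/H: (-3,2) (-3,2) (4,-4) (4,-4) | Lo/T: (-3,2) (-3,2) (5,-3) (4,3) | Hi/H: (0,1) (0,1) (4,-4) (4,-4) | Hi/T: (0,1) (0,1) (5,-3) (4,3)

Row Lo/H: DL→(-3,2), DM→(-3,2), WL→(4,-4), WM→(4,-4)
Row Lo/T: DL→(-3,2), DM→(-3,2), WL→(5,-3), WM→(4,3)
Row Hi/H: DL→(0,1), DM→(0,1), WL→(4,-4), WM→(4,-4)
Row Hi/T: DL→(0,1), DM→(0,1), WL→(5,-3), WM→(4,3)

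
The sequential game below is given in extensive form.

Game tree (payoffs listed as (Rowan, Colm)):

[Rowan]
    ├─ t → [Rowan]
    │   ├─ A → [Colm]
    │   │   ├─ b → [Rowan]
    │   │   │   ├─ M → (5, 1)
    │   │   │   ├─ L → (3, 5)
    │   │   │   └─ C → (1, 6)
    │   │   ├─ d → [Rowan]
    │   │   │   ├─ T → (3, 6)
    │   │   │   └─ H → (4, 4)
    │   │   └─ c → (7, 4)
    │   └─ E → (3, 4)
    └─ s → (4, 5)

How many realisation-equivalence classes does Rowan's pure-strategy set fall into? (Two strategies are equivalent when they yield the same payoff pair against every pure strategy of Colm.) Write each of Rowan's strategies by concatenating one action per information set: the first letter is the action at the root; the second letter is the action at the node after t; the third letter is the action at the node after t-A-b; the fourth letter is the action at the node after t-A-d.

8

Rowan has 24 pure strategies: tAMT, tAMH, tALT, tALH, tACT, tACH, tEMT, tEMH, tELT, tELH, tECT, tECH, sAMT, sAMH, sALT, sALH, sACT, sACH, sEMT, sEMH, sELT, sELH, sECT, sECH. Columns: b, d, c.
{tAMT} → row (5,1) (3,6) (7,4)
{tAMH} → row (5,1) (4,4) (7,4)
{tALT} → row (3,5) (3,6) (7,4)
{tALH} → row (3,5) (4,4) (7,4)
{tACT} → row (1,6) (3,6) (7,4)
{tACH} → row (1,6) (4,4) (7,4)
{tEMT, tEMH, tELT, tELH, tECT, tECH} → row (3,4) (3,4) (3,4)
{sAMT, sAMH, sALT, sALH, sACT, sACH, sEMT, sEMH, sELT, sELH, sECT, sECH} → row (4,5) (4,5) (4,5)
That's 8 distinct rows out of 24 strategies.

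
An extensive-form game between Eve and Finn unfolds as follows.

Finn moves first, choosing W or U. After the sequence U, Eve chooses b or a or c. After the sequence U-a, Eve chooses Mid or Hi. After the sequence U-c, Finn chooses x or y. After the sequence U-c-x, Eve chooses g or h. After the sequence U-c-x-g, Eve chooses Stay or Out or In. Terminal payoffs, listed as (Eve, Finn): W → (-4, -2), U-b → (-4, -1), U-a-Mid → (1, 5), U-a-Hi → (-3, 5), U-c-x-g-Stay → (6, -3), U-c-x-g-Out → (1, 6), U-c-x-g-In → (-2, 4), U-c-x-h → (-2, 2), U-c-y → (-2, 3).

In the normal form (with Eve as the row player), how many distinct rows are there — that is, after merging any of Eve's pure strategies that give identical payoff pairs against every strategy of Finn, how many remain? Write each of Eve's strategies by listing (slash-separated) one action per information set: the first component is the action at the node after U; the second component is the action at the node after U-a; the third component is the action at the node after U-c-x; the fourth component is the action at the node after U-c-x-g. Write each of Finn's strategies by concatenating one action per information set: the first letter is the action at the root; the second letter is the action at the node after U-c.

7

Eve has 36 pure strategies: b/Mid/g/Stay, b/Mid/g/Out, b/Mid/g/In, b/Mid/h/Stay, b/Mid/h/Out, b/Mid/h/In, b/Hi/g/Stay, b/Hi/g/Out, b/Hi/g/In, b/Hi/h/Stay, b/Hi/h/Out, b/Hi/h/In, a/Mid/g/Stay, a/Mid/g/Out, a/Mid/g/In, a/Mid/h/Stay, a/Mid/h/Out, a/Mid/h/In, a/Hi/g/Stay, a/Hi/g/Out, a/Hi/g/In, a/Hi/h/Stay, a/Hi/h/Out, a/Hi/h/In, c/Mid/g/Stay, c/Mid/g/Out, c/Mid/g/In, c/Mid/h/Stay, c/Mid/h/Out, c/Mid/h/In, c/Hi/g/Stay, c/Hi/g/Out, c/Hi/g/In, c/Hi/h/Stay, c/Hi/h/Out, c/Hi/h/In. Columns: Wx, Wy, Ux, Uy.
{b/Mid/g/Stay, b/Mid/g/Out, b/Mid/g/In, b/Mid/h/Stay, b/Mid/h/Out, b/Mid/h/In, b/Hi/g/Stay, b/Hi/g/Out, b/Hi/g/In, b/Hi/h/Stay, b/Hi/h/Out, b/Hi/h/In} → row (-4,-2) (-4,-2) (-4,-1) (-4,-1)
{a/Mid/g/Stay, a/Mid/g/Out, a/Mid/g/In, a/Mid/h/Stay, a/Mid/h/Out, a/Mid/h/In} → row (-4,-2) (-4,-2) (1,5) (1,5)
{a/Hi/g/Stay, a/Hi/g/Out, a/Hi/g/In, a/Hi/h/Stay, a/Hi/h/Out, a/Hi/h/In} → row (-4,-2) (-4,-2) (-3,5) (-3,5)
{c/Mid/g/Stay, c/Hi/g/Stay} → row (-4,-2) (-4,-2) (6,-3) (-2,3)
{c/Mid/g/Out, c/Hi/g/Out} → row (-4,-2) (-4,-2) (1,6) (-2,3)
{c/Mid/g/In, c/Hi/g/In} → row (-4,-2) (-4,-2) (-2,4) (-2,3)
{c/Mid/h/Stay, c/Mid/h/Out, c/Mid/h/In, c/Hi/h/Stay, c/Hi/h/Out, c/Hi/h/In} → row (-4,-2) (-4,-2) (-2,2) (-2,3)
That's 7 distinct rows out of 36 strategies.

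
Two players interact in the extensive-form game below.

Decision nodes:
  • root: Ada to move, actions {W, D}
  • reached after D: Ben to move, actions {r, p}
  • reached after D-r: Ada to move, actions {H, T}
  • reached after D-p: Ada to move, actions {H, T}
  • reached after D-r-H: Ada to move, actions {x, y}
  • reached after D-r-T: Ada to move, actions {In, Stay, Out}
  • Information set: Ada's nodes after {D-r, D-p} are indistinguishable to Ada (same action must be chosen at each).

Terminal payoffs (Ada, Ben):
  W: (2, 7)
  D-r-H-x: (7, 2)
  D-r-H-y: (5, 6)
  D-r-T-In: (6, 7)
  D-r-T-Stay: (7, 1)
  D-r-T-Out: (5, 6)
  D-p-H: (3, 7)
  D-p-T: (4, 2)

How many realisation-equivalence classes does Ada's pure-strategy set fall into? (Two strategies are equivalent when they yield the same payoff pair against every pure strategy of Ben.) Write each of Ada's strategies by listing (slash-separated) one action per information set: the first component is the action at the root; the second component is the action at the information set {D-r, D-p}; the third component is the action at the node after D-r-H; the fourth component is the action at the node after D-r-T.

Ada has 24 pure strategies: W/H/x/In, W/H/x/Stay, W/H/x/Out, W/H/y/In, W/H/y/Stay, W/H/y/Out, W/T/x/In, W/T/x/Stay, W/T/x/Out, W/T/y/In, W/T/y/Stay, W/T/y/Out, D/H/x/In, D/H/x/Stay, D/H/x/Out, D/H/y/In, D/H/y/Stay, D/H/y/Out, D/T/x/In, D/T/x/Stay, D/T/x/Out, D/T/y/In, D/T/y/Stay, D/T/y/Out. Columns: r, p.
{W/H/x/In, W/H/x/Stay, W/H/x/Out, W/H/y/In, W/H/y/Stay, W/H/y/Out, W/T/x/In, W/T/x/Stay, W/T/x/Out, W/T/y/In, W/T/y/Stay, W/T/y/Out} → row (2,7) (2,7)
{D/H/x/In, D/H/x/Stay, D/H/x/Out} → row (7,2) (3,7)
{D/H/y/In, D/H/y/Stay, D/H/y/Out} → row (5,6) (3,7)
{D/T/x/In, D/T/y/In} → row (6,7) (4,2)
{D/T/x/Stay, D/T/y/Stay} → row (7,1) (4,2)
{D/T/x/Out, D/T/y/Out} → row (5,6) (4,2)
That's 6 distinct rows out of 24 strategies.

6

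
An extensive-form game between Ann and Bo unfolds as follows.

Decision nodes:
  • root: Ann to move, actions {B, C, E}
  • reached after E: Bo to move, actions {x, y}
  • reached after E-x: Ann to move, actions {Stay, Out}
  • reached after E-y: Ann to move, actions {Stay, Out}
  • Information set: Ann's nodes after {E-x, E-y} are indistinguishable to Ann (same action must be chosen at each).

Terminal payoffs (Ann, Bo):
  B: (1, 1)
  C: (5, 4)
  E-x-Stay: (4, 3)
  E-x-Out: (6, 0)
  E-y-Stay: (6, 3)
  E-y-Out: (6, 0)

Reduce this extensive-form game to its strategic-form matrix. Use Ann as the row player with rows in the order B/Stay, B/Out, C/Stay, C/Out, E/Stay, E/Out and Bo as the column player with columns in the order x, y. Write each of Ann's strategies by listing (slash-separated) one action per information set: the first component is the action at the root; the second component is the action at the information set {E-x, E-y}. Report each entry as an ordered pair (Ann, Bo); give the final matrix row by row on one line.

Row B/Stay: x→(1,1), y→(1,1)
Row B/Out: x→(1,1), y→(1,1)
Row C/Stay: x→(5,4), y→(5,4)
Row C/Out: x→(5,4), y→(5,4)
Row E/Stay: x→(4,3), y→(6,3)
Row E/Out: x→(6,0), y→(6,0)

B/Stay: (1,1) (1,1) | B/Out: (1,1) (1,1) | C/Stay: (5,4) (5,4) | C/Out: (5,4) (5,4) | E/Stay: (4,3) (6,3) | E/Out: (6,0) (6,0)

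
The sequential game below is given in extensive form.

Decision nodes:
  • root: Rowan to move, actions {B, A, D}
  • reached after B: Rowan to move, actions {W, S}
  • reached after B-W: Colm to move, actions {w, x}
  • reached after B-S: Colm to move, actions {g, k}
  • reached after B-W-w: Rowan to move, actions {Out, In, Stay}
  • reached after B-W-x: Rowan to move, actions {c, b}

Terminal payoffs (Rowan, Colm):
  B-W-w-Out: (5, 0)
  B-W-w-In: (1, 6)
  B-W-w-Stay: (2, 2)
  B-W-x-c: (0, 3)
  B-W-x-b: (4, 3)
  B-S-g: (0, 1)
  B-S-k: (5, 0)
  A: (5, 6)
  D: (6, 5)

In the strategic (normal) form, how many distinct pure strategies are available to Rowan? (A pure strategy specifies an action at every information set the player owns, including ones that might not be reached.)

Rowan owns the root with actions {B, A, D} — three choices.
Rowan owns the node after B with actions {W, S} — two choices.
Rowan owns the node after B-W-w with actions {Out, In, Stay} — three choices.
Rowan owns the node after B-W-x with actions {c, b} — two choices.
A pure strategy fixes one action at each information set independently, so the count is the product 3 × 2 × 3 × 2 = 36.
(For reference, Colm has 4 pure strategies, giving a 36×4 normal-form matrix.)

36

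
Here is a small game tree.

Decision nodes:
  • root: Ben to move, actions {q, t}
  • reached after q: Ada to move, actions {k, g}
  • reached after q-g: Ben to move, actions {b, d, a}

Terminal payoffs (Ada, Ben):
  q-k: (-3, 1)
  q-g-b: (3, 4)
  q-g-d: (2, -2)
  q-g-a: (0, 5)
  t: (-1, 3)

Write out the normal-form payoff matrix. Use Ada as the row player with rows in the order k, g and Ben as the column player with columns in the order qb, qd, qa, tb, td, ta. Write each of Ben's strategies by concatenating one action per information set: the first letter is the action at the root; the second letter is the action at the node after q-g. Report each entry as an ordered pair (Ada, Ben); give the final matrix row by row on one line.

k: (-3,1) (-3,1) (-3,1) (-1,3) (-1,3) (-1,3) | g: (3,4) (2,-2) (0,5) (-1,3) (-1,3) (-1,3)

Row k: qb→(-3,1), qd→(-3,1), qa→(-3,1), tb→(-1,3), td→(-1,3), ta→(-1,3)
Row g: qb→(3,4), qd→(2,-2), qa→(0,5), tb→(-1,3), td→(-1,3), ta→(-1,3)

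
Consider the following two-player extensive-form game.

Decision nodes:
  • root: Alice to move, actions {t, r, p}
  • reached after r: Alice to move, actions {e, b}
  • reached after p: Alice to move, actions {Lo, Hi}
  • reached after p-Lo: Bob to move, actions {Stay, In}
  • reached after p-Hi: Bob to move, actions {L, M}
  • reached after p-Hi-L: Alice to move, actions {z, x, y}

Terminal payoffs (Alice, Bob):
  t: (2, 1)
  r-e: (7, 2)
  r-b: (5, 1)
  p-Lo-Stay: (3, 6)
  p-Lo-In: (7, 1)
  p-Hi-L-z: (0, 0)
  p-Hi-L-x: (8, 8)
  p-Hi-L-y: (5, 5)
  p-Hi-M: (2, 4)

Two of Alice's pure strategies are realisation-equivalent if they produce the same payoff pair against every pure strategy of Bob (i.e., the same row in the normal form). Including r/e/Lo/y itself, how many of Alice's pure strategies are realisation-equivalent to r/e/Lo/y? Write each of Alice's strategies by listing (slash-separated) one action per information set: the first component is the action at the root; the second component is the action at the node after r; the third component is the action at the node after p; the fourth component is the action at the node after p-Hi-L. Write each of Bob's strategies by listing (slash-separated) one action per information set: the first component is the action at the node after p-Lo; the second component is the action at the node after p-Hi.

6

Row for r/e/Lo/y (columns Stay/L, Stay/M, In/L, In/M): (7,2) (7,2) (7,2) (7,2).
Under r/e/Lo/y, Alice's choice at the node after p and at the node after p-Hi-L can never be reached regardless of what Bob does, so varying those choices leaves every outcome unchanged.
Holding the reachable choices fixed and varying the unreachable ones freely already gives 2 × 3 = 6 equivalent strategies.
No other strategy reproduces this row, so those 6 are the full class: r/e/Lo/z, r/e/Lo/x, r/e/Lo/y, r/e/Hi/z, r/e/Hi/x, r/e/Hi/y.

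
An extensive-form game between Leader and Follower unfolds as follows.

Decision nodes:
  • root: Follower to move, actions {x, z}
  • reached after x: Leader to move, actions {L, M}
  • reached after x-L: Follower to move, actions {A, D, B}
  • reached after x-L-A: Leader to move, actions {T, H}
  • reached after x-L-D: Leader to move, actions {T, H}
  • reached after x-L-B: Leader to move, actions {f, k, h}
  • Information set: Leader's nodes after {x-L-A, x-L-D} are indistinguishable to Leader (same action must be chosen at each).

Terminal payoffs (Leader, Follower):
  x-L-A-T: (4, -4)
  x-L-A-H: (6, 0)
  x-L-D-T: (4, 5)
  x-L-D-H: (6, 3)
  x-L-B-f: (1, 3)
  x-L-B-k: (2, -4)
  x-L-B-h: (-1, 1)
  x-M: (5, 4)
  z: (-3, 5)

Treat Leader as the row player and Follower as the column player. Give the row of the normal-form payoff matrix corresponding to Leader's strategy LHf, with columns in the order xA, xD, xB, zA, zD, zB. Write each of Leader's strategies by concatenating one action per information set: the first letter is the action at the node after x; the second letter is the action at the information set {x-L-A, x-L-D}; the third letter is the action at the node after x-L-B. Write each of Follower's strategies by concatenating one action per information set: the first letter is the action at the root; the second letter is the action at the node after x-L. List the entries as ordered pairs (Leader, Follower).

(6,0) (6,3) (1,3) (-3,5) (-3,5) (-3,5)

vs xA: Follower plays x → Leader plays L at [x] → Follower plays A at [x-L] → Leader plays H at [x-L-A] → (6, 0)
vs xD: Follower plays x → Leader plays L at [x] → Follower plays D at [x-L] → Leader plays H at [x-L-D] → (6, 3)
vs xB: Follower plays x → Leader plays L at [x] → Follower plays B at [x-L] → Leader plays f at [x-L-B] → (1, 3)
vs zA: Follower plays z → (-3, 5)
vs zD: Follower plays z → (-3, 5)
vs zB: Follower plays z → (-3, 5)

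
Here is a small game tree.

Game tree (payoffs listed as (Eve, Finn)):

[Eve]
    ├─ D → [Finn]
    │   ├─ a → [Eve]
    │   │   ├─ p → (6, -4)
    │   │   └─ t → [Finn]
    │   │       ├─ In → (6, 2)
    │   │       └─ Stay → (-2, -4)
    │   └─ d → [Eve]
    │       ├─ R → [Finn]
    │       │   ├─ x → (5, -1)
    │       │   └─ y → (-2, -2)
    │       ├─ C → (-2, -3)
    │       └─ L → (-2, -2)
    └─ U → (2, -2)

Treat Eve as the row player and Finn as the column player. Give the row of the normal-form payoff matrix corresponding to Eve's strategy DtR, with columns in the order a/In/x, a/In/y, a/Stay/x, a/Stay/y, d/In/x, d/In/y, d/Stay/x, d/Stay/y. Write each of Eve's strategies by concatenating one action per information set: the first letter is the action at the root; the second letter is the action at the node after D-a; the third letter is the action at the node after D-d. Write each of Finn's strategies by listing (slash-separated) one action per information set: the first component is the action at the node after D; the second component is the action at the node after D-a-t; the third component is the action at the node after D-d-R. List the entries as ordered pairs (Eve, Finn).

(6,2) (6,2) (-2,-4) (-2,-4) (5,-1) (-2,-2) (5,-1) (-2,-2)

vs a/In/x: Eve plays D → Finn plays a at [D] → Eve plays t at [D-a] → Finn plays In at [D-a-t] → (6, 2)
vs a/In/y: Eve plays D → Finn plays a at [D] → Eve plays t at [D-a] → Finn plays In at [D-a-t] → (6, 2)
vs a/Stay/x: Eve plays D → Finn plays a at [D] → Eve plays t at [D-a] → Finn plays Stay at [D-a-t] → (-2, -4)
vs a/Stay/y: Eve plays D → Finn plays a at [D] → Eve plays t at [D-a] → Finn plays Stay at [D-a-t] → (-2, -4)
vs d/In/x: Eve plays D → Finn plays d at [D] → Eve plays R at [D-d] → Finn plays x at [D-d-R] → (5, -1)
vs d/In/y: Eve plays D → Finn plays d at [D] → Eve plays R at [D-d] → Finn plays y at [D-d-R] → (-2, -2)
vs d/Stay/x: Eve plays D → Finn plays d at [D] → Eve plays R at [D-d] → Finn plays x at [D-d-R] → (5, -1)
vs d/Stay/y: Eve plays D → Finn plays d at [D] → Eve plays R at [D-d] → Finn plays y at [D-d-R] → (-2, -2)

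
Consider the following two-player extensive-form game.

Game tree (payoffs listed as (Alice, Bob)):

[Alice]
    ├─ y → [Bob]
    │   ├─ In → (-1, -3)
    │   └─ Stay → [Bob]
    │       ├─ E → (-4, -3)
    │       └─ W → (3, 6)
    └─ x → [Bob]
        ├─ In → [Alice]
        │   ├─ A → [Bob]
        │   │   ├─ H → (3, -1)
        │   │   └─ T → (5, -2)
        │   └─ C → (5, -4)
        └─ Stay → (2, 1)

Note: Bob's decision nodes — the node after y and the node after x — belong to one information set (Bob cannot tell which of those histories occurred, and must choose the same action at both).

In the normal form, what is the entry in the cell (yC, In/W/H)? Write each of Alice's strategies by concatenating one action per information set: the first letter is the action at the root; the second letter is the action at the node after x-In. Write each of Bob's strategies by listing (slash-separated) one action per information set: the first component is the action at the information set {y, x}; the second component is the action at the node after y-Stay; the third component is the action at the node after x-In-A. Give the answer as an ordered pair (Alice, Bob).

(-1, -3)

Trace the play path from the root:
  Alice plays y
  Bob plays In at [y]
→ terminal payoff (-1, -3).
(Alice's choice at the node after x-In is never reached on this path, so it doesn't affect the outcome.)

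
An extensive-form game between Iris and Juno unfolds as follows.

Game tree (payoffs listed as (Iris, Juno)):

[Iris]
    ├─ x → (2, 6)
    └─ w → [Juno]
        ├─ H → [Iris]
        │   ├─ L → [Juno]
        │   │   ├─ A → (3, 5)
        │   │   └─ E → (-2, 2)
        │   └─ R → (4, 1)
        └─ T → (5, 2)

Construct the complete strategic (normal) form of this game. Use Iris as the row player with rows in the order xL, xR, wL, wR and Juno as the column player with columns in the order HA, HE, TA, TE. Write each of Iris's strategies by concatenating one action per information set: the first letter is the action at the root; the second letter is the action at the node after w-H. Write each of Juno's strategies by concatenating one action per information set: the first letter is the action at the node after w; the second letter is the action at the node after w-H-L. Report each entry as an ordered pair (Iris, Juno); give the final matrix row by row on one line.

Row xL: HA→(2,6), HE→(2,6), TA→(2,6), TE→(2,6)
Row xR: HA→(2,6), HE→(2,6), TA→(2,6), TE→(2,6)
Row wL: HA→(3,5), HE→(-2,2), TA→(5,2), TE→(5,2)
Row wR: HA→(4,1), HE→(4,1), TA→(5,2), TE→(5,2)

xL: (2,6) (2,6) (2,6) (2,6) | xR: (2,6) (2,6) (2,6) (2,6) | wL: (3,5) (-2,2) (5,2) (5,2) | wR: (4,1) (4,1) (5,2) (5,2)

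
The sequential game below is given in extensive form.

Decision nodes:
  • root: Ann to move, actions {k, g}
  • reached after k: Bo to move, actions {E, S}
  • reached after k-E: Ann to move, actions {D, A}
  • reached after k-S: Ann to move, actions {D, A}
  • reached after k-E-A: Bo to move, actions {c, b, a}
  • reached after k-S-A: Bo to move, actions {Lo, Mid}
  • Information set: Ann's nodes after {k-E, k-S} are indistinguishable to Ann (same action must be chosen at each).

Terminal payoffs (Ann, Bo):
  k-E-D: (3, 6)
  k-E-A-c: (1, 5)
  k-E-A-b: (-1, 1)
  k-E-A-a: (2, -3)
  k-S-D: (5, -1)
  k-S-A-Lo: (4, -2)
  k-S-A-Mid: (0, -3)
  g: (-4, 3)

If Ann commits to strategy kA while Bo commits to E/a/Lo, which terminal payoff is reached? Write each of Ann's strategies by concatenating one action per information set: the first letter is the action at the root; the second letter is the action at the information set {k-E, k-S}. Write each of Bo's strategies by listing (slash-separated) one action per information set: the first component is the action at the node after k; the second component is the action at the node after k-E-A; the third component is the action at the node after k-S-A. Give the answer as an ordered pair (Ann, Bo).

Trace the play path from the root:
  Ann plays k
  Bo plays E at [k]
  Ann plays A at [k-E]
  Bo plays a at [k-E-A]
→ terminal payoff (2, -3).
(Bo's choice at the node after k-S-A is never reached on this path, so it doesn't affect the outcome.)

(2, -3)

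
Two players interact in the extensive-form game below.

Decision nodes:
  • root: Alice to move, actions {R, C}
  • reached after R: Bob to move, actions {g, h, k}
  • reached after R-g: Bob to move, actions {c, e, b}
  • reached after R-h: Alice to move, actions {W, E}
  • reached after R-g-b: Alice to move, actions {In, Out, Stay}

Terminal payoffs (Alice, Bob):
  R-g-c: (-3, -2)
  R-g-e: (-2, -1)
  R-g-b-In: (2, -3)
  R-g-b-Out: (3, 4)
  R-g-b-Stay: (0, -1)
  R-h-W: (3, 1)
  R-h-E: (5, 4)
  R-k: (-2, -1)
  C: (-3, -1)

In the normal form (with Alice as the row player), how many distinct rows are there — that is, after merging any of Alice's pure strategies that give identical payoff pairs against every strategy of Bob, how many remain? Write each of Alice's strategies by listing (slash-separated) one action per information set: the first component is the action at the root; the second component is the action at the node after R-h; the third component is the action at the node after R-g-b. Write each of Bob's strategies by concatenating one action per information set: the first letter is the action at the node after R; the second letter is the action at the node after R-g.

7

Alice has 12 pure strategies: R/W/In, R/W/Out, R/W/Stay, R/E/In, R/E/Out, R/E/Stay, C/W/In, C/W/Out, C/W/Stay, C/E/In, C/E/Out, C/E/Stay. Columns: gc, ge, gb, hc, he, hb, kc, ke, kb.
{R/W/In} → row (-3,-2) (-2,-1) (2,-3) (3,1) (3,1) (3,1) (-2,-1) (-2,-1) (-2,-1)
{R/W/Out} → row (-3,-2) (-2,-1) (3,4) (3,1) (3,1) (3,1) (-2,-1) (-2,-1) (-2,-1)
{R/W/Stay} → row (-3,-2) (-2,-1) (0,-1) (3,1) (3,1) (3,1) (-2,-1) (-2,-1) (-2,-1)
{R/E/In} → row (-3,-2) (-2,-1) (2,-3) (5,4) (5,4) (5,4) (-2,-1) (-2,-1) (-2,-1)
{R/E/Out} → row (-3,-2) (-2,-1) (3,4) (5,4) (5,4) (5,4) (-2,-1) (-2,-1) (-2,-1)
{R/E/Stay} → row (-3,-2) (-2,-1) (0,-1) (5,4) (5,4) (5,4) (-2,-1) (-2,-1) (-2,-1)
{C/W/In, C/W/Out, C/W/Stay, C/E/In, C/E/Out, C/E/Stay} → row (-3,-1) (-3,-1) (-3,-1) (-3,-1) (-3,-1) (-3,-1) (-3,-1) (-3,-1) (-3,-1)
That's 7 distinct rows out of 12 strategies.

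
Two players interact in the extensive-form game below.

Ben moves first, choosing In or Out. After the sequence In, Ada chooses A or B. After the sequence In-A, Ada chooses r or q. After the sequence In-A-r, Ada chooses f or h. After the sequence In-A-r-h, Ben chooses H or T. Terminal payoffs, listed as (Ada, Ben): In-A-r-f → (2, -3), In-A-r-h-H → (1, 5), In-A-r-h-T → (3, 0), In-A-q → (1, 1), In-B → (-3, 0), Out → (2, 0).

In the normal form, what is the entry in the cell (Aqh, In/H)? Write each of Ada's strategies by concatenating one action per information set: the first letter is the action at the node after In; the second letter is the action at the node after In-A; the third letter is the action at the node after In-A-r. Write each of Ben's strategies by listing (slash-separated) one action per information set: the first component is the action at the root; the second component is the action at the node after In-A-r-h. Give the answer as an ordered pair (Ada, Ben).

Trace the play path from the root:
  Ben plays In
  Ada plays A at [In]
  Ada plays q at [In-A]
→ terminal payoff (1, 1).
(Ada's choice at the node after In-A-r is never reached on this path, so it doesn't affect the outcome.)

(1, 1)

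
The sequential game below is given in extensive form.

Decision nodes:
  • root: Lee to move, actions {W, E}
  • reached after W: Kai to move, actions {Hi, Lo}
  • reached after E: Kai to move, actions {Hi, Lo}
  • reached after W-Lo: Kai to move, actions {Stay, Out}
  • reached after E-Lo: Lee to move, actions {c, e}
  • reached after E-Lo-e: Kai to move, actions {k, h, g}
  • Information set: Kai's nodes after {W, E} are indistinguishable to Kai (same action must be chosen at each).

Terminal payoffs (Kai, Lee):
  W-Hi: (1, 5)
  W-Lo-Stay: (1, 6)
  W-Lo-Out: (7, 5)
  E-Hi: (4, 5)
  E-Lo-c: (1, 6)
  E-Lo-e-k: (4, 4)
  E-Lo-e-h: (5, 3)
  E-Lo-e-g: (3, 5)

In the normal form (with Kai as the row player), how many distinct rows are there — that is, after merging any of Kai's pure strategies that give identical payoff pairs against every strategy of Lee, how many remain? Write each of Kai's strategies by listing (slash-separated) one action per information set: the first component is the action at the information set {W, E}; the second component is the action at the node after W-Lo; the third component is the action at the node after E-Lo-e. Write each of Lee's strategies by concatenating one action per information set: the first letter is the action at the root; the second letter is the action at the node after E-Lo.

7

Kai has 12 pure strategies: Hi/Stay/k, Hi/Stay/h, Hi/Stay/g, Hi/Out/k, Hi/Out/h, Hi/Out/g, Lo/Stay/k, Lo/Stay/h, Lo/Stay/g, Lo/Out/k, Lo/Out/h, Lo/Out/g. Columns: Wc, We, Ec, Ee.
{Hi/Stay/k, Hi/Stay/h, Hi/Stay/g, Hi/Out/k, Hi/Out/h, Hi/Out/g} → row (1,5) (1,5) (4,5) (4,5)
{Lo/Stay/k} → row (1,6) (1,6) (1,6) (4,4)
{Lo/Stay/h} → row (1,6) (1,6) (1,6) (5,3)
{Lo/Stay/g} → row (1,6) (1,6) (1,6) (3,5)
{Lo/Out/k} → row (7,5) (7,5) (1,6) (4,4)
{Lo/Out/h} → row (7,5) (7,5) (1,6) (5,3)
{Lo/Out/g} → row (7,5) (7,5) (1,6) (3,5)
That's 7 distinct rows out of 12 strategies.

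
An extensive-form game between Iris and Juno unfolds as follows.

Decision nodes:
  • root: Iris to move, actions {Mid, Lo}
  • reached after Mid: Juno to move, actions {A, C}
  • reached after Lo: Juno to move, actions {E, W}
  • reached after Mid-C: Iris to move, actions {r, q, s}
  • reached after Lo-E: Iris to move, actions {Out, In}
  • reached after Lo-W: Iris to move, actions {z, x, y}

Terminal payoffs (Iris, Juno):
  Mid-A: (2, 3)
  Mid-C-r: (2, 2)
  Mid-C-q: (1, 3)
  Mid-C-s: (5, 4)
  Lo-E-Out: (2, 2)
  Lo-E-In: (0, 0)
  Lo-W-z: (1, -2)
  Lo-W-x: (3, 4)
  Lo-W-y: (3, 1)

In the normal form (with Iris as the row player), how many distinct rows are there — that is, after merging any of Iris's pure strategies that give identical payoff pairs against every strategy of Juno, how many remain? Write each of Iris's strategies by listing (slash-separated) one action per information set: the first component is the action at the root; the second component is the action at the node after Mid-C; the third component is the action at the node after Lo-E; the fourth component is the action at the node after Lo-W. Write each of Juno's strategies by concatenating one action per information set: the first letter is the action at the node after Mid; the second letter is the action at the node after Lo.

9

Iris has 36 pure strategies: Mid/r/Out/z, Mid/r/Out/x, Mid/r/Out/y, Mid/r/In/z, Mid/r/In/x, Mid/r/In/y, Mid/q/Out/z, Mid/q/Out/x, Mid/q/Out/y, Mid/q/In/z, Mid/q/In/x, Mid/q/In/y, Mid/s/Out/z, Mid/s/Out/x, Mid/s/Out/y, Mid/s/In/z, Mid/s/In/x, Mid/s/In/y, Lo/r/Out/z, Lo/r/Out/x, Lo/r/Out/y, Lo/r/In/z, Lo/r/In/x, Lo/r/In/y, Lo/q/Out/z, Lo/q/Out/x, Lo/q/Out/y, Lo/q/In/z, Lo/q/In/x, Lo/q/In/y, Lo/s/Out/z, Lo/s/Out/x, Lo/s/Out/y, Lo/s/In/z, Lo/s/In/x, Lo/s/In/y. Columns: AE, AW, CE, CW.
{Mid/r/Out/z, Mid/r/Out/x, Mid/r/Out/y, Mid/r/In/z, Mid/r/In/x, Mid/r/In/y} → row (2,3) (2,3) (2,2) (2,2)
{Mid/q/Out/z, Mid/q/Out/x, Mid/q/Out/y, Mid/q/In/z, Mid/q/In/x, Mid/q/In/y} → row (2,3) (2,3) (1,3) (1,3)
{Mid/s/Out/z, Mid/s/Out/x, Mid/s/Out/y, Mid/s/In/z, Mid/s/In/x, Mid/s/In/y} → row (2,3) (2,3) (5,4) (5,4)
{Lo/r/Out/z, Lo/q/Out/z, Lo/s/Out/z} → row (2,2) (1,-2) (2,2) (1,-2)
{Lo/r/Out/x, Lo/q/Out/x, Lo/s/Out/x} → row (2,2) (3,4) (2,2) (3,4)
{Lo/r/Out/y, Lo/q/Out/y, Lo/s/Out/y} → row (2,2) (3,1) (2,2) (3,1)
{Lo/r/In/z, Lo/q/In/z, Lo/s/In/z} → row (0,0) (1,-2) (0,0) (1,-2)
{Lo/r/In/x, Lo/q/In/x, Lo/s/In/x} → row (0,0) (3,4) (0,0) (3,4)
{Lo/r/In/y, Lo/q/In/y, Lo/s/In/y} → row (0,0) (3,1) (0,0) (3,1)
That's 9 distinct rows out of 36 strategies.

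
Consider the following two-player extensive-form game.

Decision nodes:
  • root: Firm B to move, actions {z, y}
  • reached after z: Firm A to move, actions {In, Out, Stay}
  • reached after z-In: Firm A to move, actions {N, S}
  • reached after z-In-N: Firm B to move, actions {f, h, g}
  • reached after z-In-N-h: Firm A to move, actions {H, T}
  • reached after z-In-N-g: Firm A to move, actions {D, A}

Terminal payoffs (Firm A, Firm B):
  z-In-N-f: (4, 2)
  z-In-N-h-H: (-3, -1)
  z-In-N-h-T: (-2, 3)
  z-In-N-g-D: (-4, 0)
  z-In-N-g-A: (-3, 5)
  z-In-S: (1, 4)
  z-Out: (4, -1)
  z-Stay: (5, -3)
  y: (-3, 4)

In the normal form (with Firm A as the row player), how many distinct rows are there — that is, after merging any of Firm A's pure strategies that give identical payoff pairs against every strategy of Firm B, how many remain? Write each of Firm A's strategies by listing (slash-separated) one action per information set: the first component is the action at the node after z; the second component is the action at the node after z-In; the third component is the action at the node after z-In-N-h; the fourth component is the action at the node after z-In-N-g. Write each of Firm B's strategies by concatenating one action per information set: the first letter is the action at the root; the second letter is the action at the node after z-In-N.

7

Firm A has 24 pure strategies: In/N/H/D, In/N/H/A, In/N/T/D, In/N/T/A, In/S/H/D, In/S/H/A, In/S/T/D, In/S/T/A, Out/N/H/D, Out/N/H/A, Out/N/T/D, Out/N/T/A, Out/S/H/D, Out/S/H/A, Out/S/T/D, Out/S/T/A, Stay/N/H/D, Stay/N/H/A, Stay/N/T/D, Stay/N/T/A, Stay/S/H/D, Stay/S/H/A, Stay/S/T/D, Stay/S/T/A. Columns: zf, zh, zg, yf, yh, yg.
{In/N/H/D} → row (4,2) (-3,-1) (-4,0) (-3,4) (-3,4) (-3,4)
{In/N/H/A} → row (4,2) (-3,-1) (-3,5) (-3,4) (-3,4) (-3,4)
{In/N/T/D} → row (4,2) (-2,3) (-4,0) (-3,4) (-3,4) (-3,4)
{In/N/T/A} → row (4,2) (-2,3) (-3,5) (-3,4) (-3,4) (-3,4)
{In/S/H/D, In/S/H/A, In/S/T/D, In/S/T/A} → row (1,4) (1,4) (1,4) (-3,4) (-3,4) (-3,4)
{Out/N/H/D, Out/N/H/A, Out/N/T/D, Out/N/T/A, Out/S/H/D, Out/S/H/A, Out/S/T/D, Out/S/T/A} → row (4,-1) (4,-1) (4,-1) (-3,4) (-3,4) (-3,4)
{Stay/N/H/D, Stay/N/H/A, Stay/N/T/D, Stay/N/T/A, Stay/S/H/D, Stay/S/H/A, Stay/S/T/D, Stay/S/T/A} → row (5,-3) (5,-3) (5,-3) (-3,4) (-3,4) (-3,4)
That's 7 distinct rows out of 24 strategies.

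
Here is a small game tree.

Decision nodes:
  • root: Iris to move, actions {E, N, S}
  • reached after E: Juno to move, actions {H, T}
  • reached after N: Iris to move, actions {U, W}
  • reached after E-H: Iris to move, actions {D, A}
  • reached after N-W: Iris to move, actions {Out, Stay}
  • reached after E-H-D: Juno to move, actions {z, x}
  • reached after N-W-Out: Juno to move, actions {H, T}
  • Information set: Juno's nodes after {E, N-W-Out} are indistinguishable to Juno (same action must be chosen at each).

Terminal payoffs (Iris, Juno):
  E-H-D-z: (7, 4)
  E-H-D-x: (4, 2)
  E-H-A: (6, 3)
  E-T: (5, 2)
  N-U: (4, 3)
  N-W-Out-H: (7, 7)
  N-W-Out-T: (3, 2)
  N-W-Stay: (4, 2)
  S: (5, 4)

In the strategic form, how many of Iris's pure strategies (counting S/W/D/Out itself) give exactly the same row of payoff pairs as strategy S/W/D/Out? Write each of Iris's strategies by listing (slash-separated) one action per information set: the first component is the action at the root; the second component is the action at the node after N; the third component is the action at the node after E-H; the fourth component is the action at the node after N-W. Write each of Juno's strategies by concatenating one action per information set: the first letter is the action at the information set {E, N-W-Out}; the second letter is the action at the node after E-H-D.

8

Row for S/W/D/Out (columns Hz, Hx, Tz, Tx): (5,4) (5,4) (5,4) (5,4).
Under S/W/D/Out, Iris's choice at the node after N and at the node after E-H and at the node after N-W can never be reached regardless of what Juno does, so varying those choices leaves every outcome unchanged.
Holding the reachable choices fixed and varying the unreachable ones freely already gives 2 × 2 × 2 = 8 equivalent strategies.
No other strategy reproduces this row, so those 8 are the full class: S/U/D/Out, S/U/D/Stay, S/U/A/Out, S/U/A/Stay, S/W/D/Out, S/W/D/Stay, S/W/A/Out, S/W/A/Stay.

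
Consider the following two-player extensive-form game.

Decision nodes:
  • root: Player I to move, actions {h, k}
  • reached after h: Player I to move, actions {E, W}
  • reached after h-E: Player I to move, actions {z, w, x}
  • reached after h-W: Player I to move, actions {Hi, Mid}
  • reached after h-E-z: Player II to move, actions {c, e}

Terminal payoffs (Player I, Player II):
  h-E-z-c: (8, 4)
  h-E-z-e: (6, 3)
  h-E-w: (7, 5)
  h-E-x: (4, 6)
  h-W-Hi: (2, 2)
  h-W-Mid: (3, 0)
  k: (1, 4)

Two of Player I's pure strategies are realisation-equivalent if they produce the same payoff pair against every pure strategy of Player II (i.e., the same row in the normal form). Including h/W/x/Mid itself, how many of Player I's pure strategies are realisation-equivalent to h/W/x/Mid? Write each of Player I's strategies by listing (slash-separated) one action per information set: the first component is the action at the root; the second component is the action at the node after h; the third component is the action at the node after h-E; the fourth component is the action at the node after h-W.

3

Row for h/W/x/Mid (columns c, e): (3,0) (3,0).
Under h/W/x/Mid, Player I's choice at the node after h-E can never be reached regardless of what Player II does, so varying those choices leaves every outcome unchanged.
Holding the reachable choices fixed and varying the unreachable one freely already gives 3 equivalent strategies.
No other strategy reproduces this row, so those 3 are the full class: h/W/z/Mid, h/W/w/Mid, h/W/x/Mid.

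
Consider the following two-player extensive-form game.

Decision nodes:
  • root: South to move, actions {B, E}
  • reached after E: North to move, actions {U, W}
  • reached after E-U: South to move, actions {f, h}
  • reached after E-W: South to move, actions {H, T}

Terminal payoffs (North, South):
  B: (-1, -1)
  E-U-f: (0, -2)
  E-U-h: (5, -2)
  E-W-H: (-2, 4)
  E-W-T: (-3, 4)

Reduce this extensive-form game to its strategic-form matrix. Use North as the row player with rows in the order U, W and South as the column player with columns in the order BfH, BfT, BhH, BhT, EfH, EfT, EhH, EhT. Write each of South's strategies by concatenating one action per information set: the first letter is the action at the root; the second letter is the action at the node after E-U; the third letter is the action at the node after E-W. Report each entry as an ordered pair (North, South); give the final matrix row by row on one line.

Row U: BfH→(-1,-1), BfT→(-1,-1), BhH→(-1,-1), BhT→(-1,-1), EfH→(0,-2), EfT→(0,-2), EhH→(5,-2), EhT→(5,-2)
Row W: BfH→(-1,-1), BfT→(-1,-1), BhH→(-1,-1), BhT→(-1,-1), EfH→(-2,4), EfT→(-3,4), EhH→(-2,4), EhT→(-3,4)

U: (-1,-1) (-1,-1) (-1,-1) (-1,-1) (0,-2) (0,-2) (5,-2) (5,-2) | W: (-1,-1) (-1,-1) (-1,-1) (-1,-1) (-2,4) (-3,4) (-2,4) (-3,4)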